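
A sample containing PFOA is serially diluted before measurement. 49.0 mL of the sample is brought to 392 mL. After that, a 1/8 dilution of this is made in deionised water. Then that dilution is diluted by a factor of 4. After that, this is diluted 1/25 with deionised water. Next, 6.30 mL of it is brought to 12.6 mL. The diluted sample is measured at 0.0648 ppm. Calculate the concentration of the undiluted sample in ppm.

829 ppm

Overall dilution factor = 8 × 8 × 4 × 25 × 2 = 1.28 × 10⁴.
Original = 0.0648 ppm × 1.28 × 10⁴ = 829 ppm.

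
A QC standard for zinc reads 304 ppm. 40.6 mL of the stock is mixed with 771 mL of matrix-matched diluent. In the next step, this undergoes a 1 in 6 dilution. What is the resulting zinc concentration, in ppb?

Overall dilution factor = 19.99 × 6 = 120.
304 ppm / 120 = 2.53 ppm = 2530 ppb.

2530 ppb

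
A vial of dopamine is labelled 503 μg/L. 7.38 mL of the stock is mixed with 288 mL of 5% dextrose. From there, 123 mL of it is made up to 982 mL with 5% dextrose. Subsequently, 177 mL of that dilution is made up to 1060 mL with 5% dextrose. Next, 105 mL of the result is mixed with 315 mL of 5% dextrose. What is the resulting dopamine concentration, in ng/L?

Overall dilution factor = 40.02 × 7.984 × 5.989 × 4 = 7655.
503 μg/L / 7655 = 0.0657 μg/L = 65.7 ng/L.

65.7 ng/L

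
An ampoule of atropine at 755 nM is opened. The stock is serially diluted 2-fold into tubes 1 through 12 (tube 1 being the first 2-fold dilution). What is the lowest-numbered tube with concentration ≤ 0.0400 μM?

Tube n has concentration 755 nM / 2ⁿ.
Need 2ⁿ ≥ 755 nM / 0.0400 μM = 18.9, so n ≥ 4.24.
First such tube: n = 5.

tube 5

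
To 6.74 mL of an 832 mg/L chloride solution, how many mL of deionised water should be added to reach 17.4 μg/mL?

316 mL

17.4 μg/mL = 17.4 mg/L.
V₂ = C₁V₁/C₂ = 832 × 6.74 / 17.4 = 322 mL.
Diluent to add = V₂ − V₁ = 322 − 6.74 = 316 mL.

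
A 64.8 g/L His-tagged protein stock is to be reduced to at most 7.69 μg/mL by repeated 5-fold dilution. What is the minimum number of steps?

Need 5ⁿ ≥ 8427, so n ≥ log(8427)/log(5) = 5.62.
Minimum whole steps: n = 6.

6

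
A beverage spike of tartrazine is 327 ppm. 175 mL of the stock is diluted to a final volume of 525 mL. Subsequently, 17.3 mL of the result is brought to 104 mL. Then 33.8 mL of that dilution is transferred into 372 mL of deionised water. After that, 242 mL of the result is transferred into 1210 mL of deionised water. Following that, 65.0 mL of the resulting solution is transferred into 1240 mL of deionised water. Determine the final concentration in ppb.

Overall dilution factor = 3 × 6.012 × 12.01 × 6 × 20.08 = 2.61 × 10⁴.
327 ppm / 2.61 × 10⁴ = 0.0125 ppm = 12.5 ppb.

12.5 ppb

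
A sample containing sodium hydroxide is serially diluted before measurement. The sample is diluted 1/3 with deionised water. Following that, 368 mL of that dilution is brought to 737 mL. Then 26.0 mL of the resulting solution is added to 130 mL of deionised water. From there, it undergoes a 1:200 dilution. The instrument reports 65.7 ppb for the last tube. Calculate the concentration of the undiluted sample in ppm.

Overall dilution factor = 3 × 2.003 × 6 × 200 = 7210.
Original = 65.7 ppb × 7210 = 4.74 × 10⁵ ppb = 474 ppm.

474 ppm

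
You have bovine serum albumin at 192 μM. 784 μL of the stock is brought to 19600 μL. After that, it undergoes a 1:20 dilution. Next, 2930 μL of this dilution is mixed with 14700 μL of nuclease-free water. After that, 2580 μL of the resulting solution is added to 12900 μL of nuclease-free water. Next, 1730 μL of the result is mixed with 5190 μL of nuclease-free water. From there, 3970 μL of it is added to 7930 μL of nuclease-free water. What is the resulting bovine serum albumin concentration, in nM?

0.887 nM

Overall dilution factor = 25 × 20 × 6.017 × 6 × 4 × 2.997 = 2.16 × 10⁵.
192 μM / 2.16 × 10⁵ = 8.87 × 10⁻⁴ μM = 0.887 nM.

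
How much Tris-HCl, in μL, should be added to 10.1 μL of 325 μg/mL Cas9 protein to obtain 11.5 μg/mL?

V₂ = C₁V₁/C₂ = 325 × 10.1 / 11.5 = 285 μL.
Diluent to add = V₂ − V₁ = 285 − 10.1 = 275 μL.

275 μL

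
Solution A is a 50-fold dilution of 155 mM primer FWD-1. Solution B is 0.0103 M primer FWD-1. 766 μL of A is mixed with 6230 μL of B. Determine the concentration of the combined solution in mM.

C_A = 155 mM / 50 = 3.10 mM.
C_B = 0.0103 M = 10.3 mM.
C_mix = (C_A·V_A + C_B·V_B)/(V_A + V_B) = (3.10×766 + 10.3×6230) / 6996 = 9.51 mM.

9.51 mM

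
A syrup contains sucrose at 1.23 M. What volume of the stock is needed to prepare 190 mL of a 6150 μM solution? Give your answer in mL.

6150 μM = 6.15 × 10⁻³ M.
V₁ = C₂V₂/C₁ = 6.15 × 10⁻³ × 190 / 1.23 = 0.950 mL.

0.950 mL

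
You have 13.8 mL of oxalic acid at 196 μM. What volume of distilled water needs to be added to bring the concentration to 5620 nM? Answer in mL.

5620 nM = 5.62 μM.
V₂ = C₁V₁/C₂ = 196 × 13.8 / 5.62 = 481 mL.
Diluent to add = V₂ − V₁ = 481 − 13.8 = 467 mL.

467 mL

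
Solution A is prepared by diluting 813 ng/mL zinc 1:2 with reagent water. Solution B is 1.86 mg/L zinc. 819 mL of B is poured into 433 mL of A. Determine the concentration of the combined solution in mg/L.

C_A = 813 ng/mL / 2 = 406 ng/mL.
C_B = 1.86 mg/L = 1860 ng/mL.
C_mix = (C_A·V_A + C_B·V_B)/(V_A + V_B) = (406×433 + 1860×819) / 1252 = 1357 ng/mL = 1.36 mg/L.

1.36 mg/L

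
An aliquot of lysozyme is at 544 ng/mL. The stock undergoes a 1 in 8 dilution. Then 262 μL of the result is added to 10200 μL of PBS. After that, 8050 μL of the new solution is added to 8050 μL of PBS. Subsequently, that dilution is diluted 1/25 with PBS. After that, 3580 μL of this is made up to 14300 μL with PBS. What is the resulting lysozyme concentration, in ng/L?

Overall dilution factor = 8 × 39.93 × 2 × 25 × 3.994 = 6.38 × 10⁴.
544 ng/mL / 6.38 × 10⁴ = 8.53 × 10⁻³ ng/mL = 8.53 ng/L.

8.53 ng/L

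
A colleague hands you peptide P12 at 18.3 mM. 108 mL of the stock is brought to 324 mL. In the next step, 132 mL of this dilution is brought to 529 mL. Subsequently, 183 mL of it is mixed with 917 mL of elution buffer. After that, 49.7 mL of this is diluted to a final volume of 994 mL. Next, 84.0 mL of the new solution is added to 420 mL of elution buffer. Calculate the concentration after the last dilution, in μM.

Overall dilution factor = 3 × 4.008 × 6.011 × 20 × 6 = 8672.
18.3 mM / 8672 = 2.11 × 10⁻³ mM = 2.11 μM.

2.11 μM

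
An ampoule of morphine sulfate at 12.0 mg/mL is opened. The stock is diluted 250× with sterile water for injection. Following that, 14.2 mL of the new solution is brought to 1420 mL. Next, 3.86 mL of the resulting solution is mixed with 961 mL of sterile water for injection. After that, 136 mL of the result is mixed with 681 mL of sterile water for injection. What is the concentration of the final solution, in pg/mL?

320 pg/mL

Overall dilution factor = 250 × 100 × 250.0 × 6.007 = 3.75 × 10⁷.
12.0 mg/mL / 3.75 × 10⁷ = 3.20 × 10⁻⁷ mg/mL = 320 pg/mL.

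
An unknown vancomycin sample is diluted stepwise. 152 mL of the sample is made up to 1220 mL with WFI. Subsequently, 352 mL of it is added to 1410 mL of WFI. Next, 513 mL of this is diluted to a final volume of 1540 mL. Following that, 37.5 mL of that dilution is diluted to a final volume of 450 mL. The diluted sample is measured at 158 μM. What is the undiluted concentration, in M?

Overall dilution factor = 8.026 × 5.006 × 3.002 × 12 = 1447.
Original = 158 μM × 1447 = 2.29 × 10⁵ μM = 0.229 M.

0.229 M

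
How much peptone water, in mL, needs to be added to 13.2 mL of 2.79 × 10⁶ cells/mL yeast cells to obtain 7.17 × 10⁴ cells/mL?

V₂ = C₁V₁/C₂ = 2.79 × 10⁶ × 13.2 / 7.17 × 10⁴ = 514 mL.
Diluent to add = V₂ − V₁ = 514 − 13.2 = 500 mL.

500 mL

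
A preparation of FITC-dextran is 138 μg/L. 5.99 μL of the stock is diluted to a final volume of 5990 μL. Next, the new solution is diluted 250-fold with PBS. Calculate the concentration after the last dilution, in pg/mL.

Overall dilution factor = 1000 × 250 = 2.50 × 10⁵.
138 μg/L / 2.50 × 10⁵ = 5.52 × 10⁻⁴ μg/L = 0.552 pg/mL.

0.552 pg/mL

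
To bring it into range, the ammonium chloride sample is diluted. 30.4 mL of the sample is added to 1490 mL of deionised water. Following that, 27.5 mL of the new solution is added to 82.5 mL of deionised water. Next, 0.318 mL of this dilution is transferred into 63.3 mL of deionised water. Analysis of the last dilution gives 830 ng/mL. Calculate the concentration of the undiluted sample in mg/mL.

33.2 mg/mL

Overall dilution factor = 50.01 × 4 × 200.1 = 4.00 × 10⁴.
Original = 830 ng/mL × 4.00 × 10⁴ = 3.32 × 10⁷ ng/mL = 33.2 mg/mL.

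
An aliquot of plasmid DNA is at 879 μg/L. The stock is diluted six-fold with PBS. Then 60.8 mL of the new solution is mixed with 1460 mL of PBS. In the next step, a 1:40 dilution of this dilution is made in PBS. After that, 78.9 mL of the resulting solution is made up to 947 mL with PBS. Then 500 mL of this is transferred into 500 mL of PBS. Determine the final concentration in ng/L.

6.10 ng/L

Overall dilution factor = 6 × 25.01 × 40 × 12.00 × 2 = 1.44 × 10⁵.
879 μg/L / 1.44 × 10⁵ = 6.10 × 10⁻³ μg/L = 6.10 ng/L.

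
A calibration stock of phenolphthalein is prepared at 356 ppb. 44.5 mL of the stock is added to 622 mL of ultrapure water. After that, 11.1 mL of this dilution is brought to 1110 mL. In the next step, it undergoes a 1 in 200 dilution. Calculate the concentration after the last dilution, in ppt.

1.19 ppt

Overall dilution factor = 14.98 × 100 × 200 = 3.00 × 10⁵.
356 ppb / 3.00 × 10⁵ = 1.19 × 10⁻³ ppb = 1.19 ppt.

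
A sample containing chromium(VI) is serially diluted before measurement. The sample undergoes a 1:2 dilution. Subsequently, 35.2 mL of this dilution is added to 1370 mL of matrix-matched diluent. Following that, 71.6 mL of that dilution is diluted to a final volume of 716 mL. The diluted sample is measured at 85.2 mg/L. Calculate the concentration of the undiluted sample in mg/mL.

Overall dilution factor = 2 × 39.92 × 10 = 798.
Original = 85.2 mg/L × 798 = 6.80 × 10⁴ mg/L = 68.0 mg/mL.

68.0 mg/mL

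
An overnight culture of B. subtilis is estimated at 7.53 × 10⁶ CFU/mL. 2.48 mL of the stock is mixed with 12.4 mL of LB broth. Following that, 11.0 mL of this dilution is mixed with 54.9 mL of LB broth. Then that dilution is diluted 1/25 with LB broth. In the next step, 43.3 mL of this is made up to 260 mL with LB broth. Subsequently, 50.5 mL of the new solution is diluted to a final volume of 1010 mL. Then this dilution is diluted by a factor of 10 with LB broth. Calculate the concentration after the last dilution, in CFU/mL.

6.98 CFU/mL

Overall dilution factor = 6 × 5.991 × 25 × 6.005 × 20 × 10 = 1.08 × 10⁶.
7.53 × 10⁶ CFU/mL / 1.08 × 10⁶ = 6.98 CFU/mL.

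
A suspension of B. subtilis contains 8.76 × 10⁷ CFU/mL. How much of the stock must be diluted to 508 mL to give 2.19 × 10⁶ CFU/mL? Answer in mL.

12.7 mL

V₁ = C₂V₂/C₁ = 2.19 × 10⁶ × 508 / 8.76 × 10⁷ = 12.7 mL.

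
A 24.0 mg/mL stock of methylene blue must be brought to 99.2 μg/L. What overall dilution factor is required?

Factor = C₀/C_target = 24.0 mg/mL / 99.2 μg/L = 2.42 × 10⁵.

2.42 × 10⁵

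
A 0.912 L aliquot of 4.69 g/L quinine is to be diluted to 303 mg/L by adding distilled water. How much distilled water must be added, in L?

13.2 L

303 mg/L = 0.303 g/L.
V₂ = C₁V₁/C₂ = 4.69 × 0.912 / 0.303 = 14.1 L.
Diluent to add = V₂ − V₁ = 14.1 − 0.912 = 13.2 L.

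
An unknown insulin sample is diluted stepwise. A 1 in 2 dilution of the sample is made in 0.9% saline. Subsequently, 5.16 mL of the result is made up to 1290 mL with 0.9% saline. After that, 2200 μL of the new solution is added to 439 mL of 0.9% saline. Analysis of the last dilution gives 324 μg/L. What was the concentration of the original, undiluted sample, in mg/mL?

32.5 mg/mL

Overall dilution factor = 2 × 250 × 200.5 = 1.00 × 10⁵.
Original = 324 μg/L × 1.00 × 10⁵ = 3.25 × 10⁷ μg/L = 32.5 mg/mL.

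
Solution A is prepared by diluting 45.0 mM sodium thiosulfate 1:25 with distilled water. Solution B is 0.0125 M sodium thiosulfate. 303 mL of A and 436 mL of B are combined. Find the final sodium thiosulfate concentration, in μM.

8110 μM

C_A = 45.0 mM / 25 = 1.80 mM.
C_B = 0.0125 M = 12.5 mM.
C_mix = (C_A·V_A + C_B·V_B)/(V_A + V_B) = (1.80×303 + 12.5×436) / 739.0 = 8.11 mM = 8110 μM.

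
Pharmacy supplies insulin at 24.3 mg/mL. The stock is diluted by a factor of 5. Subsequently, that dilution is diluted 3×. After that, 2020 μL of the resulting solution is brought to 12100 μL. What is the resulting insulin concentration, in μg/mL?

270 μg/mL

Overall dilution factor = 5 × 3 × 5.990 = 89.9.
24.3 mg/mL / 89.9 = 0.270 mg/mL = 270 μg/mL.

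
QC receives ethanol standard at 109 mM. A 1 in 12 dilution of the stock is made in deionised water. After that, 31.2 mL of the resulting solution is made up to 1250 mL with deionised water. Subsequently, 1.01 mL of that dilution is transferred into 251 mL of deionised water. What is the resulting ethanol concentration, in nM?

909 nM

Overall dilution factor = 12 × 40.06 × 249.5 = 1.20 × 10⁵.
109 mM / 1.20 × 10⁵ = 9.09 × 10⁻⁴ mM = 909 nM.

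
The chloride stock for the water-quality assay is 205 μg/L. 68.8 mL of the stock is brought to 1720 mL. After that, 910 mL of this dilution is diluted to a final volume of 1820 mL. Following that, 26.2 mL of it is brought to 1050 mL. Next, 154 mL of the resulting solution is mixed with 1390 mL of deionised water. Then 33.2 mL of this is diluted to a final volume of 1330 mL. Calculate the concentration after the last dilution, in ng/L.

Overall dilution factor = 25 × 2 × 40.08 × 10.03 × 40.06 = 8.05 × 10⁵.
205 μg/L / 8.05 × 10⁵ = 2.55 × 10⁻⁴ μg/L = 0.255 ng/L.

0.255 ng/L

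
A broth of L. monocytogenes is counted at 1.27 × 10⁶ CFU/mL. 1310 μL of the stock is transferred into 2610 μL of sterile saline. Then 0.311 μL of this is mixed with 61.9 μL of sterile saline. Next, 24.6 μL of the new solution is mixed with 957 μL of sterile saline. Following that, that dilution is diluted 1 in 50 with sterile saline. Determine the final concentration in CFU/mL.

Overall dilution factor = 2.992 × 200.0 × 39.90 × 50 = 1.19 × 10⁶.
1.27 × 10⁶ CFU/mL / 1.19 × 10⁶ = 1.06 CFU/mL.

1.06 CFU/mL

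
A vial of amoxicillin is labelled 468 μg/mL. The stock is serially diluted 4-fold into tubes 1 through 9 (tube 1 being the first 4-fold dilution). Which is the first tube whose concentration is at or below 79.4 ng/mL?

tube 7

Tube n has concentration 468 μg/mL / 4ⁿ.
Need 4ⁿ ≥ 468 μg/mL / 79.4 ng/mL = 5894, so n ≥ 6.26.
First such tube: n = 7.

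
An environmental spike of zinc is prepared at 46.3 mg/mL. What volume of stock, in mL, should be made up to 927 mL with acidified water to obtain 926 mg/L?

926 mg/L = 0.926 mg/mL.
V₁ = C₂V₂/C₁ = 0.926 × 927 / 46.3 = 18.5 mL.

18.5 mL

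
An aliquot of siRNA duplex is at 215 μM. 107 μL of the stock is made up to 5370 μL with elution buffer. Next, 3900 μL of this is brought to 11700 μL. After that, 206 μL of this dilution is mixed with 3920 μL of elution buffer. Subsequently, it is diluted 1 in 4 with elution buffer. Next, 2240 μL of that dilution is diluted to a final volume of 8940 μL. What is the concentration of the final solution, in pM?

Overall dilution factor = 50.19 × 3 × 20.03 × 4 × 3.991 = 4.81 × 10⁴.
215 μM / 4.81 × 10⁴ = 4.47 × 10⁻³ μM = 4470 pM.

4470 pM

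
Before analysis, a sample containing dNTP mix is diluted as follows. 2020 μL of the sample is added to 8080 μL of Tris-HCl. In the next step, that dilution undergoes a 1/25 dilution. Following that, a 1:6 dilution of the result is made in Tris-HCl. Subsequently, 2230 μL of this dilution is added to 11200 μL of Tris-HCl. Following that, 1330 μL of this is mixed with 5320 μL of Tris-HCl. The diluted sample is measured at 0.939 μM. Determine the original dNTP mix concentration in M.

Overall dilution factor = 5 × 25 × 6 × 6.022 × 5 = 2.26 × 10⁴.
Original = 0.939 μM × 2.26 × 10⁴ = 2.12 × 10⁴ μM = 0.0212 M.

0.0212 M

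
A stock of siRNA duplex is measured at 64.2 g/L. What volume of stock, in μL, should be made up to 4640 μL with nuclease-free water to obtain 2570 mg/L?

2570 mg/L = 2.57 g/L.
V₁ = C₂V₂/C₁ = 2.57 × 4640 / 64.2 = 186 μL.

186 μL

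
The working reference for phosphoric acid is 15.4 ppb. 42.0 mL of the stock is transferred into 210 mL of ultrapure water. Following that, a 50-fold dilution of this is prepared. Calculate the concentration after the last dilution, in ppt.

51.3 ppt

Overall dilution factor = 6 × 50 = 300.
15.4 ppb / 300 = 0.0513 ppb = 51.3 ppt.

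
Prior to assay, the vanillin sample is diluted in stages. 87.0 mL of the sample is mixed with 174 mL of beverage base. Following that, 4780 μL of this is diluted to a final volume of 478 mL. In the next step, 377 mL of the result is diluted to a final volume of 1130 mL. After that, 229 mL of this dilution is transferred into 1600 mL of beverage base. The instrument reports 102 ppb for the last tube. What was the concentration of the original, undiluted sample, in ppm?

Overall dilution factor = 3 × 100 × 2.997 × 7.987 = 7182.
Original = 102 ppb × 7182 = 7.33 × 10⁵ ppb = 733 ppm.

733 ppm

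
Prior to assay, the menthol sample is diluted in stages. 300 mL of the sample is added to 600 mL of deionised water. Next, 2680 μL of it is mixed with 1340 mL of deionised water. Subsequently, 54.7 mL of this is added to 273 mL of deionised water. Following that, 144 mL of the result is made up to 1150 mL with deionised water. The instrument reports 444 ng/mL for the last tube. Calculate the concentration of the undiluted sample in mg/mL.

Overall dilution factor = 3 × 501 × 5.991 × 7.986 = 7.19 × 10⁴.
Original = 444 ng/mL × 7.19 × 10⁴ = 3.19 × 10⁷ ng/mL = 31.9 mg/mL.

31.9 mg/mL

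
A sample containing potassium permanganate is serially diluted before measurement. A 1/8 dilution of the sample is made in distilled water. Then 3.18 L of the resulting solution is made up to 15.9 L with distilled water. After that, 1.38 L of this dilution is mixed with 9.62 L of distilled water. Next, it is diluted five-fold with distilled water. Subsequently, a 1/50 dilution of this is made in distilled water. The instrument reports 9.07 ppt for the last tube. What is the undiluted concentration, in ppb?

Overall dilution factor = 8 × 5 × 7.971 × 5 × 50 = 7.97 × 10⁴.
Original = 9.07 ppt × 7.97 × 10⁴ = 7.23 × 10⁵ ppt = 723 ppb.

723 ppb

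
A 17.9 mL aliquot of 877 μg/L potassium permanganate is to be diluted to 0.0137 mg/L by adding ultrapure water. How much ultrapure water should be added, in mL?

1130 mL

0.0137 mg/L = 13.7 μg/L.
V₂ = C₁V₁/C₂ = 877 × 17.9 / 13.7 = 1146 mL.
Diluent to add = V₂ − V₁ = 1146 − 17.9 = 1130 mL.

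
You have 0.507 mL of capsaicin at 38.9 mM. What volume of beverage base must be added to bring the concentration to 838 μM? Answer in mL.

838 μM = 0.838 mM.
V₂ = C₁V₁/C₂ = 38.9 × 0.507 / 0.838 = 23.5 mL.
Diluent to add = V₂ − V₁ = 23.5 − 0.507 = 23.0 mL.

23.0 mL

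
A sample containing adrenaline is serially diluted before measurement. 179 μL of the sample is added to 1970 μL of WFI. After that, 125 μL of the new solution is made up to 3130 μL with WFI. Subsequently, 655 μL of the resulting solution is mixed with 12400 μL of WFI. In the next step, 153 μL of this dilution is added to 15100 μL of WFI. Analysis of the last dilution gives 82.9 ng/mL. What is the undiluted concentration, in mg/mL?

49.5 mg/mL

Overall dilution factor = 12.01 × 25.04 × 19.93 × 99.69 = 5.97 × 10⁵.
Original = 82.9 ng/mL × 5.97 × 10⁵ = 4.95 × 10⁷ ng/mL = 49.5 mg/mL.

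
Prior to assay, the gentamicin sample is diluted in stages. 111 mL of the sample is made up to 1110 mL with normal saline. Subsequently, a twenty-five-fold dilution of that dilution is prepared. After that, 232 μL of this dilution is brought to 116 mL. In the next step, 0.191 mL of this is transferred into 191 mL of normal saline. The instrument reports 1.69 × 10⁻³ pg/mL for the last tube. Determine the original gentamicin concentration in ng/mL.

211 ng/mL

Overall dilution factor = 10 × 25 × 500 × 1001 = 1.25 × 10⁸.
Original = 1.69 × 10⁻³ pg/mL × 1.25 × 10⁸ = 2.11 × 10⁵ pg/mL = 211 ng/mL.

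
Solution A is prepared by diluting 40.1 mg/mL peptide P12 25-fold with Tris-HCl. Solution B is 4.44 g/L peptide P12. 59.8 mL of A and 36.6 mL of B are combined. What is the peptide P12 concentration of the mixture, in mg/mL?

2.68 mg/mL

C_A = 40.1 mg/mL / 25 = 1.60 mg/mL.
C_B = 4.44 g/L = 4.44 mg/mL.
C_mix = (C_A·V_A + C_B·V_B)/(V_A + V_B) = (1.60×59.8 + 4.44×36.6) / 96.40 = 2.68 mg/mL.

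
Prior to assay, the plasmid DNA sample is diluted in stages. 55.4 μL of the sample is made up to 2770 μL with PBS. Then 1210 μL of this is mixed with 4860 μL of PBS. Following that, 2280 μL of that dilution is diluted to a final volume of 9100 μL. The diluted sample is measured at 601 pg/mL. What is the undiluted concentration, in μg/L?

Overall dilution factor = 50 × 5.017 × 3.991 = 1001.
Original = 601 pg/mL × 1001 = 6.02 × 10⁵ pg/mL = 602 μg/L.

602 μg/L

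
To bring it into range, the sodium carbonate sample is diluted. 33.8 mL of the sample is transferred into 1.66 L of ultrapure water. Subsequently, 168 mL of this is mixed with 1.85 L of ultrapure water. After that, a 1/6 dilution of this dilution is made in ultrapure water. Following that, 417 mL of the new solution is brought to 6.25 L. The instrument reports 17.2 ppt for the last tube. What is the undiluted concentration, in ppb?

931 ppb

Overall dilution factor = 50.11 × 12.01 × 6 × 14.99 = 5.41 × 10⁴.
Original = 17.2 ppt × 5.41 × 10⁴ = 9.31 × 10⁵ ppt = 931 ppb.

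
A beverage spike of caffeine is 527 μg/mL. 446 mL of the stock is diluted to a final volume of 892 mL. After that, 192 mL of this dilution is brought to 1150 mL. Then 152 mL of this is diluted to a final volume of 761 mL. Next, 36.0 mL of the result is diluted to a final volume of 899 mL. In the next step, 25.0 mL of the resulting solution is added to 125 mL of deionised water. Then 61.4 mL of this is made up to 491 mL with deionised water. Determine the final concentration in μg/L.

7.33 μg/L

Overall dilution factor = 2 × 5.990 × 5.007 × 24.97 × 6 × 7.997 = 7.19 × 10⁴.
527 μg/mL / 7.19 × 10⁴ = 7.33 × 10⁻³ μg/mL = 7.33 μg/L.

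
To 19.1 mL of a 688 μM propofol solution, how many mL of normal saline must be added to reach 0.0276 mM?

457 mL

0.0276 mM = 27.6 μM.
V₂ = C₁V₁/C₂ = 688 × 19.1 / 27.6 = 476 mL.
Diluent to add = V₂ − V₁ = 476 − 19.1 = 457 mL.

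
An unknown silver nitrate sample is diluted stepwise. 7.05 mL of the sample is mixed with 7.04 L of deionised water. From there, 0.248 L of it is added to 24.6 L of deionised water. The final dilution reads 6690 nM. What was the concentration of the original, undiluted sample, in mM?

670 mM

Overall dilution factor = 999.6 × 100.2 = 1.00 × 10⁵.
Original = 6690 nM × 1.00 × 10⁵ = 6.70 × 10⁸ nM = 670 mM.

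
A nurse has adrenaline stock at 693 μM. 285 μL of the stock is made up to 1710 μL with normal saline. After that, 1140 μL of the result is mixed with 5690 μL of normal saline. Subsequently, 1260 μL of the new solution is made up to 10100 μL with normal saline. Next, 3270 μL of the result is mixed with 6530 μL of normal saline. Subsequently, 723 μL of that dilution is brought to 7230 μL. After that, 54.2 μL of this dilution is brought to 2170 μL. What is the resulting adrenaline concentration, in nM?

2.00 nM

Overall dilution factor = 6 × 5.991 × 8.016 × 2.997 × 10 × 40.04 = 3.46 × 10⁵.
693 μM / 3.46 × 10⁵ = 2.00 × 10⁻³ μM = 2.00 nM.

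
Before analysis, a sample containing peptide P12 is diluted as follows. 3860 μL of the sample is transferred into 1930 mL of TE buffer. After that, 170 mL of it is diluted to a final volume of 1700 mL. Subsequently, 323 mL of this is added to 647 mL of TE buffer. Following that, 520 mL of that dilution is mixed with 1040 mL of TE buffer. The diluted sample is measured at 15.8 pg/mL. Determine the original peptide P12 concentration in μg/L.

713 μg/L

Overall dilution factor = 501 × 10 × 3.003 × 3 = 4.51 × 10⁴.
Original = 15.8 pg/mL × 4.51 × 10⁴ = 7.13 × 10⁵ pg/mL = 713 μg/L.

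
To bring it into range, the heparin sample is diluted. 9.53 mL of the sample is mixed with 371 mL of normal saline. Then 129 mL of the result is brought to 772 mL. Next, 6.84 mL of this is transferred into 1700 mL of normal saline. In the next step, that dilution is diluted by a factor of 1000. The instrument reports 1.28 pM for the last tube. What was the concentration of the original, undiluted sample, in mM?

0.0763 mM

Overall dilution factor = 39.93 × 5.984 × 249.5 × 1000 = 5.96 × 10⁷.
Original = 1.28 pM × 5.96 × 10⁷ = 7.63 × 10⁷ pM = 0.0763 mM.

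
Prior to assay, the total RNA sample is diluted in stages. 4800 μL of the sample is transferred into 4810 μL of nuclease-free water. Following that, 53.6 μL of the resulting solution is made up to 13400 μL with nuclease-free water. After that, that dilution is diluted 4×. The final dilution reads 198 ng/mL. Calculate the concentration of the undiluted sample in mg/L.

Overall dilution factor = 2.002 × 250 × 4 = 2002.
Original = 198 ng/mL × 2002 = 3.96 × 10⁵ ng/mL = 396 mg/L.

396 mg/L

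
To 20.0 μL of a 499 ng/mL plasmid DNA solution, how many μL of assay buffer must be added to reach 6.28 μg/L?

6.28 μg/L = 6.28 ng/mL.
V₂ = C₁V₁/C₂ = 499 × 20.0 / 6.28 = 1589 μL.
Diluent to add = V₂ − V₁ = 1589 − 20.0 = 1570 μL.

1570 μL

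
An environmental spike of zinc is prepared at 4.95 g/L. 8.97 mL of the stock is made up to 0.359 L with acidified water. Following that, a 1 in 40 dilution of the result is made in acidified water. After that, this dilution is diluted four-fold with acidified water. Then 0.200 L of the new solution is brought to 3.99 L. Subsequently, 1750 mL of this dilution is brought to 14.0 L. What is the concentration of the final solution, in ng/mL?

4.84 ng/mL

Overall dilution factor = 40.02 × 40 × 4 × 19.95 × 8 = 1.02 × 10⁶.
4.95 g/L / 1.02 × 10⁶ = 4.84 × 10⁻⁶ g/L = 4.84 ng/mL.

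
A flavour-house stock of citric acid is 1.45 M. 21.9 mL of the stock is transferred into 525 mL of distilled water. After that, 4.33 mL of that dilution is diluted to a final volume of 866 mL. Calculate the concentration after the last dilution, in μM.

290 μM

Overall dilution factor = 24.97 × 200 = 4995.
1.45 M / 4995 = 2.90 × 10⁻⁴ M = 290 μM.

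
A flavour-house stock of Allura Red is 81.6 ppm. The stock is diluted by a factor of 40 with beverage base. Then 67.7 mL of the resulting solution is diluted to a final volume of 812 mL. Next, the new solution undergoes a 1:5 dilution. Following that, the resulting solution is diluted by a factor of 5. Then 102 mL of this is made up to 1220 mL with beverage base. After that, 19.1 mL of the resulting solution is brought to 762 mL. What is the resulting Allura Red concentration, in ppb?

Overall dilution factor = 40 × 11.99 × 5 × 5 × 11.96 × 39.90 = 5.72 × 10⁶.
81.6 ppm / 5.72 × 10⁶ = 1.43 × 10⁻⁵ ppm = 0.0143 ppb.

0.0143 ppb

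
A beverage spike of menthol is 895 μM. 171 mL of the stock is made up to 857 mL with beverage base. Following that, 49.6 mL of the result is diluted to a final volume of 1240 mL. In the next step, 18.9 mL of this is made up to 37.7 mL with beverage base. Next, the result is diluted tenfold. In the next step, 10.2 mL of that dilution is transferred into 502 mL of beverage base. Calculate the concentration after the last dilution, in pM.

Overall dilution factor = 5.012 × 25 × 1.995 × 10 × 50.22 = 1.25 × 10⁵.
895 μM / 1.25 × 10⁵ = 7.13 × 10⁻³ μM = 7130 pM.

7130 pM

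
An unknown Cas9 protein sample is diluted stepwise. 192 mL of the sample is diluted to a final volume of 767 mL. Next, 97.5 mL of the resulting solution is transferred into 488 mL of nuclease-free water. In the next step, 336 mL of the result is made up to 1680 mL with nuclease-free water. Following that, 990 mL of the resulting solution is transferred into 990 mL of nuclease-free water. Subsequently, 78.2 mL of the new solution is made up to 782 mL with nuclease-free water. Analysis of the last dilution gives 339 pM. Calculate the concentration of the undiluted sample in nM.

813 nM

Overall dilution factor = 3.995 × 6.005 × 5 × 2 × 10 = 2399.
Original = 339 pM × 2399 = 8.13 × 10⁵ pM = 813 nM.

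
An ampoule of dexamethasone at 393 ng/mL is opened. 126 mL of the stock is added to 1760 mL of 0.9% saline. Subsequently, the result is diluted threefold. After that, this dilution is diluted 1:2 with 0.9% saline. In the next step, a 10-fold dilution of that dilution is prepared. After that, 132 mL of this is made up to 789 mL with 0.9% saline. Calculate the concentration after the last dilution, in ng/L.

73.2 ng/L

Overall dilution factor = 14.97 × 3 × 2 × 10 × 5.977 = 5368.
393 ng/mL / 5368 = 0.0732 ng/mL = 73.2 ng/L.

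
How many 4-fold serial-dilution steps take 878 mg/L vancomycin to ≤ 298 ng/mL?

Need 4ⁿ ≥ 2946, so n ≥ log(2946)/log(4) = 5.76.
Minimum whole steps: n = 6.

6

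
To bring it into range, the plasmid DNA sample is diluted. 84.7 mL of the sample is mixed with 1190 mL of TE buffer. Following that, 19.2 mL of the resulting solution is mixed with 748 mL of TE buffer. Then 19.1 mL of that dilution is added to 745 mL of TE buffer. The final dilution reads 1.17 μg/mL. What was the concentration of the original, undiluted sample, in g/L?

28.1 g/L

Overall dilution factor = 15.05 × 39.96 × 40.01 = 2.41 × 10⁴.
Original = 1.17 μg/mL × 2.41 × 10⁴ = 2.81 × 10⁴ μg/mL = 28.1 g/L.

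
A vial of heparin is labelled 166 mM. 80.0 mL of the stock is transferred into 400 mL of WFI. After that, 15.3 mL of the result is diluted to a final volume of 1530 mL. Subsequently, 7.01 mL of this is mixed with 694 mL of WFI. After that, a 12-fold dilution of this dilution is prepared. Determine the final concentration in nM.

Overall dilution factor = 6 × 100 × 100.0 × 12 = 7.20 × 10⁵.
166 mM / 7.20 × 10⁵ = 2.31 × 10⁻⁴ mM = 231 nM.

231 nM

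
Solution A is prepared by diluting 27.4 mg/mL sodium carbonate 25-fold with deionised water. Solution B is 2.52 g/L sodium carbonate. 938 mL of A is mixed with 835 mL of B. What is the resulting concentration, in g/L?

1.77 g/L

C_A = 27.4 mg/mL / 25 = 1.10 mg/mL.
C_B = 2.52 g/L = 2.52 mg/mL.
C_mix = (C_A·V_A + C_B·V_B)/(V_A + V_B) = (1.10×938 + 2.52×835) / 1773 = 1.77 mg/mL = 1.77 g/L.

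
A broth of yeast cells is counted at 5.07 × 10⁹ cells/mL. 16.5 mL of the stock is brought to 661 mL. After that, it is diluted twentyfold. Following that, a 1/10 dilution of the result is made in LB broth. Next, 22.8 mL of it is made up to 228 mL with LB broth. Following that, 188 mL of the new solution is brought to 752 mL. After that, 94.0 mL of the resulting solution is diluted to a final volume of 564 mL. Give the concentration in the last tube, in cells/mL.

2640 cells/mL

Overall dilution factor = 40.06 × 20 × 10 × 10 × 4 × 6 = 1.92 × 10⁶.
5.07 × 10⁹ cells/mL / 1.92 × 10⁶ = 2640 cells/mL.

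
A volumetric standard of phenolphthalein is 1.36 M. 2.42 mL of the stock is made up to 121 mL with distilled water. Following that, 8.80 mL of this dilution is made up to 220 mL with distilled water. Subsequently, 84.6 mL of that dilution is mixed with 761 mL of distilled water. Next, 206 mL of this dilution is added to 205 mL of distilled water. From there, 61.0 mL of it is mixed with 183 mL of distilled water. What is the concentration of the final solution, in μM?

Overall dilution factor = 50 × 25 × 9.995 × 1.995 × 4 = 9.97 × 10⁴.
1.36 M / 9.97 × 10⁴ = 1.36 × 10⁻⁵ M = 13.6 μM.

13.6 μM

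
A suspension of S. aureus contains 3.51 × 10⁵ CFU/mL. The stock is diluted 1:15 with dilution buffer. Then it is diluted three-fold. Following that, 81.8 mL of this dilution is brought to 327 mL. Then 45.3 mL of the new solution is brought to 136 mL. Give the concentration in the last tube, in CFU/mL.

650 CFU/mL

Overall dilution factor = 15 × 3 × 3.998 × 3.002 = 540.
3.51 × 10⁵ CFU/mL / 540 = 650 CFU/mL.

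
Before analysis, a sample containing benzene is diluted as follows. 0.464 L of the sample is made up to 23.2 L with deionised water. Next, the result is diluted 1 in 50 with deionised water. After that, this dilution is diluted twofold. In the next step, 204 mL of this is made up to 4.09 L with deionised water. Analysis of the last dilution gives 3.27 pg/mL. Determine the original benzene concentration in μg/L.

Overall dilution factor = 50 × 50 × 2 × 20.05 = 1.00 × 10⁵.
Original = 3.27 pg/mL × 1.00 × 10⁵ = 3.28 × 10⁵ pg/mL = 328 μg/L.

328 μg/L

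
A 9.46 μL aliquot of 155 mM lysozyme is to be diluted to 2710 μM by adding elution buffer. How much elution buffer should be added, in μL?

2710 μM = 2.71 mM.
V₂ = C₁V₁/C₂ = 155 × 9.46 / 2.71 = 541 μL.
Diluent to add = V₂ − V₁ = 541 − 9.46 = 532 μL.

532 μL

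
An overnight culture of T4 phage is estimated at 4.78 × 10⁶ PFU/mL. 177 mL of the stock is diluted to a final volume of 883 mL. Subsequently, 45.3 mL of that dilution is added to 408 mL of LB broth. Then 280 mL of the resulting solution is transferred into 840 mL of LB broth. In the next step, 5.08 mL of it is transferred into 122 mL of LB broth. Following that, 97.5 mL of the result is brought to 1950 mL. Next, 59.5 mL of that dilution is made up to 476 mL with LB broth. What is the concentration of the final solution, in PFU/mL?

5.98 PFU/mL

Overall dilution factor = 4.989 × 10.01 × 4 × 25.02 × 20 × 8 = 7.99 × 10⁵.
4.78 × 10⁶ PFU/mL / 7.99 × 10⁵ = 5.98 PFU/mL.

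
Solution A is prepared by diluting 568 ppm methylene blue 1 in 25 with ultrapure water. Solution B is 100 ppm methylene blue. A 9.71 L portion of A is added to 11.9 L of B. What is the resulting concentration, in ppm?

C_A = 568 ppm / 25 = 22.7 ppm.
C_mix = (C_A·V_A + C_B·V_B)/(V_A + V_B) = (22.7×9.71 + 100×11.9) / 21.61 = 65.3 ppm.

65.3 ppm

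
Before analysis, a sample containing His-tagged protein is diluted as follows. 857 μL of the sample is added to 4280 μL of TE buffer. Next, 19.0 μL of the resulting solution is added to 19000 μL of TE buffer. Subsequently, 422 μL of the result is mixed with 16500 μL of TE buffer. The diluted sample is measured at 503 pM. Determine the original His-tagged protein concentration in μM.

121 μM

Overall dilution factor = 5.994 × 1001 × 40.10 = 2.41 × 10⁵.
Original = 503 pM × 2.41 × 10⁵ = 1.21 × 10⁸ pM = 121 μM.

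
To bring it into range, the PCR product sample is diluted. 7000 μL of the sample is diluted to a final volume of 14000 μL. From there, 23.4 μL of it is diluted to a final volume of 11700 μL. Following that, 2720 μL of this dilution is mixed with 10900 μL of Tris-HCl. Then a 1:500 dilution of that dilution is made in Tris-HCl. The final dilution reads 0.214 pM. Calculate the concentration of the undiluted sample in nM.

Overall dilution factor = 2 × 500 × 5.007 × 500 = 2.50 × 10⁶.
Original = 0.214 pM × 2.50 × 10⁶ = 5.36 × 10⁵ pM = 536 nM.

536 nM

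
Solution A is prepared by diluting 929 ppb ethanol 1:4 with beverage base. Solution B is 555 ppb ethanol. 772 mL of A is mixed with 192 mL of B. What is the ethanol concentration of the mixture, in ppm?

C_A = 929 ppb / 4 = 232 ppb.
C_mix = (C_A·V_A + C_B·V_B)/(V_A + V_B) = (232×772 + 555×192) / 964.0 = 297 ppb = 0.297 ppm.

0.297 ppm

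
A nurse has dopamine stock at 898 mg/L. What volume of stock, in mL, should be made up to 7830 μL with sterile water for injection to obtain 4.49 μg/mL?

0.0391 mL

4.49 μg/mL = 4.49 mg/L.
V₁ = C₂V₂/C₁ = 4.49 × 7830 / 898 = 39.1 μL = 0.0391 mL.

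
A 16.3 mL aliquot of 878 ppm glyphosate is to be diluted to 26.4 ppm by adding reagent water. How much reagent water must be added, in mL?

526 mL

V₂ = C₁V₁/C₂ = 878 × 16.3 / 26.4 = 542 mL.
Diluent to add = V₂ − V₁ = 542 − 16.3 = 526 mL.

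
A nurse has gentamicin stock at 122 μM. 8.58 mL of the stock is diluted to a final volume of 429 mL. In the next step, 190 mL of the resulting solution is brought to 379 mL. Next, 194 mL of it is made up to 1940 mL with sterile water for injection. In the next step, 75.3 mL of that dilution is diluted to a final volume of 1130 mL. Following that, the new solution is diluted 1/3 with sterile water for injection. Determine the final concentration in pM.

Overall dilution factor = 50 × 1.995 × 10 × 15.01 × 3 = 4.49 × 10⁴.
122 μM / 4.49 × 10⁴ = 2.72 × 10⁻³ μM = 2720 pM.

2720 pM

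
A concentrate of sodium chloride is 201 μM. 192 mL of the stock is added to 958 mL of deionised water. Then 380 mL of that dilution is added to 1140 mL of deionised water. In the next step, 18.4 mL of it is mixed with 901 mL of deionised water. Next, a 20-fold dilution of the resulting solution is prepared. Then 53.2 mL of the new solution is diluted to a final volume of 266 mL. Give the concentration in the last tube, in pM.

1680 pM

Overall dilution factor = 5.990 × 4 × 49.97 × 20 × 5 = 1.20 × 10⁵.
201 μM / 1.20 × 10⁵ = 1.68 × 10⁻³ μM = 1680 pM.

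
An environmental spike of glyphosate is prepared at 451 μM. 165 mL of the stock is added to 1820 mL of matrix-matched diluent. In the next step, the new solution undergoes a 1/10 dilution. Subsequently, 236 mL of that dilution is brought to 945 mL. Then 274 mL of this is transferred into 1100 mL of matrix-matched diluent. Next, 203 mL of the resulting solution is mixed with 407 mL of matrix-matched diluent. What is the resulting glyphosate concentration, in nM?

Overall dilution factor = 12.03 × 10 × 4.004 × 5.015 × 3.005 = 7259.
451 μM / 7259 = 0.0621 μM = 62.1 nM.

62.1 nM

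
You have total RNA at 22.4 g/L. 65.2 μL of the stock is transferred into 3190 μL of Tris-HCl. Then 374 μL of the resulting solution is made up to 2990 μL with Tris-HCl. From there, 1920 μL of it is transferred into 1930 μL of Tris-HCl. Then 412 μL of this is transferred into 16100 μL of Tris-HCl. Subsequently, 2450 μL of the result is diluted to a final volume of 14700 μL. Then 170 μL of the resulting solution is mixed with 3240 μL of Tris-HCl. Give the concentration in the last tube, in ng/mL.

5.80 ng/mL

Overall dilution factor = 49.93 × 7.995 × 2.005 × 40.08 × 6 × 20.06 = 3.86 × 10⁶.
22.4 g/L / 3.86 × 10⁶ = 5.80 × 10⁻⁶ g/L = 5.80 ng/mL.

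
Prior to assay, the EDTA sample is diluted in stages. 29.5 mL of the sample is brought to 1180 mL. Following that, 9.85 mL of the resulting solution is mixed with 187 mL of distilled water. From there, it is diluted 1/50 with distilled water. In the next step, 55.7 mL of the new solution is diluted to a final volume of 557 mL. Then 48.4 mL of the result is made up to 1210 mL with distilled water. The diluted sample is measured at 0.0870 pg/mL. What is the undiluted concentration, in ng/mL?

869 ng/mL

Overall dilution factor = 40 × 19.98 × 50 × 10 × 25 = 9.99 × 10⁶.
Original = 0.0870 pg/mL × 9.99 × 10⁶ = 8.69 × 10⁵ pg/mL = 869 ng/mL.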